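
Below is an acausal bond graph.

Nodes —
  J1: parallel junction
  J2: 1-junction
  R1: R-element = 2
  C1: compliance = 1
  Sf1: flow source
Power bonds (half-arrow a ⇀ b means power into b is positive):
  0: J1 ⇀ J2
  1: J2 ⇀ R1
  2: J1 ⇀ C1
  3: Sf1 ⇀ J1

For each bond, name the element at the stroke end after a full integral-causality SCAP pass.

b0 →J2
b1 →R1
b2 →J1
b3 →Sf1

b3 →Sf1  (Sf1 (Sf) sets flow on bond)
b2 →J1  (prefer integral on C1)
b0 →J2  (0-jn J1 has e-setter on 2)
b1 →R1  (closing 1-jn rule on J2)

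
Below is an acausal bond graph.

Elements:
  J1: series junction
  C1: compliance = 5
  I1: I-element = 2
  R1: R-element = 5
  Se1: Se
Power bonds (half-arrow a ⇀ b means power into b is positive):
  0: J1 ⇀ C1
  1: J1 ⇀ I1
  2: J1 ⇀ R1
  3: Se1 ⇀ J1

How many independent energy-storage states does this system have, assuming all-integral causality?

b3 stroke at J1  (Se1 fixes effort; stroke away)
b0 stroke at J1  (prefer integral on C1)
b1 stroke at I1  (I1: I, integral causality)
b2 stroke at J1  (J1: bond 1 brought flow, rest push out)

2  (C1, I1 all integral)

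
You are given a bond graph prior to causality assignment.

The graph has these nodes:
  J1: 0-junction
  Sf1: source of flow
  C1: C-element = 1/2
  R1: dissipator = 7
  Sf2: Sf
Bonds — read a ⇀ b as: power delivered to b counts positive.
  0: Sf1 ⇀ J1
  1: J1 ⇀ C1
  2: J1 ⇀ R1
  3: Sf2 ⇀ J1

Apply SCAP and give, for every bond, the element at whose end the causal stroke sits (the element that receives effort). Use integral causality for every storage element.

bond 0 stroke→Sf1
bond 1 stroke→J1
bond 2 stroke→R1
bond 3 stroke→Sf2

b0 |Sf1  (Sf1 (Sf) sets flow on bond)
b3 |Sf2  (Sf2 (Sf) sets flow on bond)
b1 |J1  (C1 integral (e out))
b2 |R1  (J1 effort already set via bond 1)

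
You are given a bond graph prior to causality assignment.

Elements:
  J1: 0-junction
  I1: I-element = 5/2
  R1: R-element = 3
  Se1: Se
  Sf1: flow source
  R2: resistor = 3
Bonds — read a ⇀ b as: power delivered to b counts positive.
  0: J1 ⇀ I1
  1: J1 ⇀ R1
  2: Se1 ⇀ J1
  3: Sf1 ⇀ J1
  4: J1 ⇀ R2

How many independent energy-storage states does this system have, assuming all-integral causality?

1  (I1 all integral)

bond 2 stroke at J1  (Se1: effort source, stroke at far end)
bond 3 stroke at Sf1  (source Sf1 imposes f)
bond 0 stroke at I1  (0-jn J1 has e-setter on 2)
bond 1 stroke at R1  (J1: bond 2 brought effort, rest push out)
bond 4 stroke at R2  (0-jn J1 has e-setter on 2)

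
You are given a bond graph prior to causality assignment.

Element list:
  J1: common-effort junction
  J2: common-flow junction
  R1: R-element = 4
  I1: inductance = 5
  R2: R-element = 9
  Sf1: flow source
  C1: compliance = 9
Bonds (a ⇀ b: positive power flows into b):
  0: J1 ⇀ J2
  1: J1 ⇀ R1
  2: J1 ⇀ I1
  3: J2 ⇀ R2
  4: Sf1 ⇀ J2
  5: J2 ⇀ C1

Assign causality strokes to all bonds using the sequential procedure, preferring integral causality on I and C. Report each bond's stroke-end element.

β0 stroke at J2
β1 stroke at J1
β2 stroke at I1
β3 stroke at J2
β4 stroke at Sf1
β5 stroke at J2

β4 stroke at Sf1  (Sf1: flow source, stroke at near end)
β0 stroke at J2  (common-f at J2 fixed by 4)
β3 stroke at J2  (J2: bond 4 brought flow, rest push out)
β5 stroke at J2  (J2: bond 4 brought flow, rest push out)
β2 stroke at I1  (prefer integral on I1)
β1 stroke at J1  (J1 needs exactly one e-in)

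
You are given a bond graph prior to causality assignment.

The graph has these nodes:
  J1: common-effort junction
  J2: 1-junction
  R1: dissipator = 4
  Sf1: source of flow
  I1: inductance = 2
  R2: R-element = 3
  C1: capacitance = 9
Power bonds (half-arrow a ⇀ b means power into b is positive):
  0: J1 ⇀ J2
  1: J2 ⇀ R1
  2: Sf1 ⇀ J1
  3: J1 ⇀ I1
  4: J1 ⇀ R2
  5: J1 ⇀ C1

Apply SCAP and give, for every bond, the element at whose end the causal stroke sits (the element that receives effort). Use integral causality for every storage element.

bond 2 →Sf1  (Sf1 (Sf) sets flow on bond)
bond 3 →I1  (I1 integral (f out))
bond 5 →J1  (C1 integral (e out))
bond 0 →J2  (J1: bond 5 brought effort, rest push out)
bond 4 →R2  (0-jn J1 has e-setter on 5)
bond 1 →R1  (J2 needs exactly one f-in)

bond 0 stroke→J2
bond 1 stroke→R1
bond 2 stroke→Sf1
bond 3 stroke→I1
bond 4 stroke→R2
bond 5 stroke→J1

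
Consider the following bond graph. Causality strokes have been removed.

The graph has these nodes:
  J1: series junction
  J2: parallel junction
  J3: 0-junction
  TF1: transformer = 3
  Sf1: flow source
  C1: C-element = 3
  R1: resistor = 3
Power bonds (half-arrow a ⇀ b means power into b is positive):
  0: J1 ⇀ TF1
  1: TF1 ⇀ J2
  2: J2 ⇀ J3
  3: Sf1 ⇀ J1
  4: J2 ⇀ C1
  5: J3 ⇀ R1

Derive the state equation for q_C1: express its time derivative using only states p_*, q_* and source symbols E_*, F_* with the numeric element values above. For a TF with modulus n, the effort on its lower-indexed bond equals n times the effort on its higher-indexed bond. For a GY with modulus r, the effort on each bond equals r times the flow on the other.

dq_C1/dt = 3*F_Sf1 - q_C1/9

b3 →Sf1  (Sf1: flow source, stroke at near end)
b0 →J1  (J1: bond 3 brought flow, rest push out)
b1 →TF1  (TF1 one-in-one-out from 0)
b4 →J2  (C1 integral (e out))
b2 →J3  (0-jn J2 has e-setter on 4)
b5 →R1  (0-jn J3 has e-setter on 2)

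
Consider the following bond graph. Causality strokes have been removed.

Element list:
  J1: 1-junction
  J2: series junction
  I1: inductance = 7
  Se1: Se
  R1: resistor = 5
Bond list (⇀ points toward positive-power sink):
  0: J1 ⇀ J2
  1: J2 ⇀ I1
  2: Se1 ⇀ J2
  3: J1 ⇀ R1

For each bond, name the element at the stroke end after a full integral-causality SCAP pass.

#0 |J2
#1 |I1
#2 |J2
#3 |J1

#2 stroke→J2  (Se1: effort source, stroke at far end)
#1 stroke→I1  (I1 integral (f out))
#0 stroke→J2  (J2 flow already set via bond 1)
#3 stroke→J1  (J1 flow already set via bond 0)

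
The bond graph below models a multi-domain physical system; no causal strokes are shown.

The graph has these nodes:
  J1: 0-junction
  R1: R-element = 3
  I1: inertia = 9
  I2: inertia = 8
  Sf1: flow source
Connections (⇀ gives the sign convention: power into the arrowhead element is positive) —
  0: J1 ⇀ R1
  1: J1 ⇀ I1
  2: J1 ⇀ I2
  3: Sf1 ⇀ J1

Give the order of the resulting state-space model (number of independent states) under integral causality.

b3 stroke at Sf1  (Sf1 (Sf) sets flow on bond)
b1 stroke at I1  (I1: I, integral causality)
b2 stroke at I2  (I2: I, integral causality)
b0 stroke at J1  (J1: last free bond brings effort in)

2  (I1, I2 all integral)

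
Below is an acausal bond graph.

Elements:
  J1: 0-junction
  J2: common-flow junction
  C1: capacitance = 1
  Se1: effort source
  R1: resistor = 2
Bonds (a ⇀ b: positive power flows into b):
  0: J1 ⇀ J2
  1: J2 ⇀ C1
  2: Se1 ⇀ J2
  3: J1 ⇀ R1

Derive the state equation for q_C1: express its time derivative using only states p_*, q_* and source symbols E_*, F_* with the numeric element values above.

β2 stroke→J2  (Se1 (Se) sets effort on bond)
β1 stroke→J2  (C1 integral (e out))
β0 stroke→J1  (closing 1-jn rule on J2)
β3 stroke→R1  (0-jn J1 has e-setter on 0)

dq_C1/dt = E_Se1/2 - q_C1/2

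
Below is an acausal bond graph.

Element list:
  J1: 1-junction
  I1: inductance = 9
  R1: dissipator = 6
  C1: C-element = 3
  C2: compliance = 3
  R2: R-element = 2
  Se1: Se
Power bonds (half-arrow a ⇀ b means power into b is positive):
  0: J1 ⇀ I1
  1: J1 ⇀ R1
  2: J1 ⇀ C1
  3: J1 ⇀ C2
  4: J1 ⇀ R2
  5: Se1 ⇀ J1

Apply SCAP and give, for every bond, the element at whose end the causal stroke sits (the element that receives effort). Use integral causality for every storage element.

b5 →J1  (Se1 (Se) sets effort on bond)
b0 →I1  (prefer integral on I1)
b1 →J1  (J1 flow already set via bond 0)
b2 →J1  (common-f at J1 fixed by 0)
b3 →J1  (J1: bond 0 brought flow, rest push out)
b4 →J1  (J1: bond 0 brought flow, rest push out)

β0 |I1
β1 |J1
β2 |J1
β3 |J1
β4 |J1
β5 |J1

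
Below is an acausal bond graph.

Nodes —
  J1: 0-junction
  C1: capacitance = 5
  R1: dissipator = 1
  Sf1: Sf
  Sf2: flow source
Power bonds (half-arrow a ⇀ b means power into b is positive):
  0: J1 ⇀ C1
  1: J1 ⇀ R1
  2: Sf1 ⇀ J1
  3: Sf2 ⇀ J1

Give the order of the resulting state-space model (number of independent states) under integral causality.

#2 stroke at Sf1  (Sf1 (Sf) sets flow on bond)
#3 stroke at Sf2  (source Sf2 imposes f)
#0 stroke at J1  (C1: C, integral causality)
#1 stroke at R1  (J1 effort already set via bond 0)

1  (C1 all integral)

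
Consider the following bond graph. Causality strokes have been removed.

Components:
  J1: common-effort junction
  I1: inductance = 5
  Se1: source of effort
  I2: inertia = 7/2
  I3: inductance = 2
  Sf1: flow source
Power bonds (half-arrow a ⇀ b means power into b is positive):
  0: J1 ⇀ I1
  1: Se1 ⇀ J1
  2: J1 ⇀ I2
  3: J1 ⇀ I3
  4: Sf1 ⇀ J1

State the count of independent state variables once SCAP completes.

#1 stroke→J1  (Se1 (Se) sets effort on bond)
#4 stroke→Sf1  (Sf1 (Sf) sets flow on bond)
#0 stroke→I1  (J1: bond 1 brought effort, rest push out)
#2 stroke→I2  (J1: bond 1 brought effort, rest push out)
#3 stroke→I3  (0-jn J1 has e-setter on 1)

3  (I1, I2, I3 all integral)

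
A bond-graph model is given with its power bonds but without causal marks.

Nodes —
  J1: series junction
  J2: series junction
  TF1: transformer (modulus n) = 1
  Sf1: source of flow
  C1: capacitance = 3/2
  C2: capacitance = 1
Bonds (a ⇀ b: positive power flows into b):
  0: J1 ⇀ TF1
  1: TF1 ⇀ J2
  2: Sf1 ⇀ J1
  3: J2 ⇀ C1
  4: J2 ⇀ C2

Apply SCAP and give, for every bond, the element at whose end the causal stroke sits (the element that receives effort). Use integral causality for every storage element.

β2 →Sf1  (Sf1 (Sf) sets flow on bond)
β0 →J1  (J1: bond 2 brought flow, rest push out)
β1 →TF1  (through TF1, causality passes straight; one stroke at TF1)
β3 →J2  (1-jn J2 has f-setter on 1)
β4 →J2  (common-f at J2 fixed by 1)

b0 →J1
b1 →TF1
b2 →Sf1
b3 →J2
b4 →J2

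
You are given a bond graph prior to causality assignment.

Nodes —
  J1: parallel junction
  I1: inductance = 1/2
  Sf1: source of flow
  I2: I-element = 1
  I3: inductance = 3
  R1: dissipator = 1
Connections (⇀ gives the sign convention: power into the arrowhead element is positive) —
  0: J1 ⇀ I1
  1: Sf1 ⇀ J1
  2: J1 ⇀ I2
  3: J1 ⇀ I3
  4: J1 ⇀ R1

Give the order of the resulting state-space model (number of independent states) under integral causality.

#1 →Sf1  (Sf1 (Sf) sets flow on bond)
#0 →I1  (prefer integral on I1)
#2 →I2  (I2 integral (f out))
#3 →I3  (I3: I, integral causality)
#4 →J1  (closing 0-jn rule on J1)

3  (I1, I2, I3 all integral)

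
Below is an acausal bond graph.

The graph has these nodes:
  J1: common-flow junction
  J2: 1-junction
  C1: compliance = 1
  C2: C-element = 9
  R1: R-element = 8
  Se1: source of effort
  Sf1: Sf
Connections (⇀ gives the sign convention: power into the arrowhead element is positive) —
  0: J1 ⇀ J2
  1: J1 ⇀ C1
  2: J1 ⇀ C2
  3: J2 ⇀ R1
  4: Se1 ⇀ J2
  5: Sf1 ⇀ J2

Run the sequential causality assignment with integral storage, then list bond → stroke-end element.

β4 →J2  (Se1 (Se) sets effort on bond)
β5 →Sf1  (Sf1 fixes flow; stroke at Sf1)
β0 →J2  (J2 flow already set via bond 5)
β3 →J2  (J2 flow already set via bond 5)
β1 →J1  (common-f at J1 fixed by 0)
β2 →J1  (J1 flow already set via bond 0)

b0 |J2
b1 |J1
b2 |J1
b3 |J2
b4 |J2
b5 |Sf1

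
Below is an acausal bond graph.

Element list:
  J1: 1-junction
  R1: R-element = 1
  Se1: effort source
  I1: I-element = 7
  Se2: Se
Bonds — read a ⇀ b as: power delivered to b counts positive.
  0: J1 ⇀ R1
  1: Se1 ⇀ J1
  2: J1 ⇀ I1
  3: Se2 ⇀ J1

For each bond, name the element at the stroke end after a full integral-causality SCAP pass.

β1 stroke at J1  (Se1 fixes effort; stroke away)
β3 stroke at J1  (Se2: effort source, stroke at far end)
β2 stroke at I1  (I1 outputs flow p/I1)
β0 stroke at J1  (common-f at J1 fixed by 2)

#0 stroke→J1
#1 stroke→J1
#2 stroke→I1
#3 stroke→J1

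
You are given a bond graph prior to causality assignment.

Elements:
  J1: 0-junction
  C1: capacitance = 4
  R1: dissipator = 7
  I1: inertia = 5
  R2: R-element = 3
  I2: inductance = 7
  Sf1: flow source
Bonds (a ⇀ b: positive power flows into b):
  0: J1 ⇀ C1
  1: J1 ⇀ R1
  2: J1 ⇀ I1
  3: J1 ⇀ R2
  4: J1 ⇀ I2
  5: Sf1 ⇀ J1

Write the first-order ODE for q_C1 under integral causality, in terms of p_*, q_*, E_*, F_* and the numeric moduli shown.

bond 5 |Sf1  (Sf1 (Sf) sets flow on bond)
bond 0 |J1  (C1: C, integral causality)
bond 1 |R1  (common-e at J1 fixed by 0)
bond 2 |I1  (0-jn J1 has e-setter on 0)
bond 3 |R2  (common-e at J1 fixed by 0)
bond 4 |I2  (J1 effort already set via bond 0)

dq_C1/dt = F_Sf1 - p_I1/5 - p_I2/7 - 5*q_C1/42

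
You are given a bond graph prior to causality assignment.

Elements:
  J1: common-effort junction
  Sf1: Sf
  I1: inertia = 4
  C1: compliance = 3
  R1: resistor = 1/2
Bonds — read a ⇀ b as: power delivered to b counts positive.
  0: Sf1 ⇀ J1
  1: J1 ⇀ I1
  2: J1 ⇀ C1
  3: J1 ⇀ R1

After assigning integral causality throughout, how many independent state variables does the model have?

bond 0 stroke→Sf1  (Sf1: flow source, stroke at near end)
bond 1 stroke→I1  (I1: I, integral causality)
bond 2 stroke→J1  (C1 integral (e out))
bond 3 stroke→R1  (J1 effort already set via bond 2)

2  (C1, I1 all integral)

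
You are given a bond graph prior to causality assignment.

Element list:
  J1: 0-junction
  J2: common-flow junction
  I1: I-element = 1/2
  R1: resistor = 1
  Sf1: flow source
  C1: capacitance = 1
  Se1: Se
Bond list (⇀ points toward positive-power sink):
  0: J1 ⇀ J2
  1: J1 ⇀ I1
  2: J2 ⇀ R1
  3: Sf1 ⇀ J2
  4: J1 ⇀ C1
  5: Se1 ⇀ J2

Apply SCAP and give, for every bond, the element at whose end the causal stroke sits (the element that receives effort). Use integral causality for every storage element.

b0 stroke→J2
b1 stroke→I1
b2 stroke→J2
b3 stroke→Sf1
b4 stroke→J1
b5 stroke→J2

#3 stroke→Sf1  (Sf1: flow source, stroke at near end)
#5 stroke→J2  (Se1 (Se) sets effort on bond)
#0 stroke→J2  (1-jn J2 has f-setter on 3)
#2 stroke→J2  (J2: bond 3 brought flow, rest push out)
#1 stroke→I1  (prefer integral on I1)
#4 stroke→J1  (only one effort-in slot at J1)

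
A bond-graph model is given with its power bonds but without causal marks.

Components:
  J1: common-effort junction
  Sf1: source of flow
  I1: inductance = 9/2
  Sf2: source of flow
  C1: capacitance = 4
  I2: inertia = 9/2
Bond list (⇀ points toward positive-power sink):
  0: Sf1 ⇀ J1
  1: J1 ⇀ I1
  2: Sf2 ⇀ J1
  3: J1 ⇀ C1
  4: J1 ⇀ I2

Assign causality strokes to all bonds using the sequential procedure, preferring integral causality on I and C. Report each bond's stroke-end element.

#0 stroke→Sf1  (source Sf1 imposes f)
#2 stroke→Sf2  (source Sf2 imposes f)
#1 stroke→I1  (I1 integral (f out))
#3 stroke→J1  (C1 outputs effort q/C1)
#4 stroke→I2  (common-e at J1 fixed by 3)

b0 →Sf1
b1 →I1
b2 →Sf2
b3 →J1
b4 →I2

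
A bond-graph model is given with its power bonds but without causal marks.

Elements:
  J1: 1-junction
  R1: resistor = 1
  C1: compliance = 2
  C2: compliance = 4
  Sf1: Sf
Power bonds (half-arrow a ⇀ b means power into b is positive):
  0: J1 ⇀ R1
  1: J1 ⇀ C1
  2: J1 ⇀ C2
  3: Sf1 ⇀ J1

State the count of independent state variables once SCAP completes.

2  (C1, C2 all integral)

β3 stroke→Sf1  (Sf1: flow source, stroke at near end)
β0 stroke→J1  (J1: bond 3 brought flow, rest push out)
β1 stroke→J1  (common-f at J1 fixed by 3)
β2 stroke→J1  (common-f at J1 fixed by 3)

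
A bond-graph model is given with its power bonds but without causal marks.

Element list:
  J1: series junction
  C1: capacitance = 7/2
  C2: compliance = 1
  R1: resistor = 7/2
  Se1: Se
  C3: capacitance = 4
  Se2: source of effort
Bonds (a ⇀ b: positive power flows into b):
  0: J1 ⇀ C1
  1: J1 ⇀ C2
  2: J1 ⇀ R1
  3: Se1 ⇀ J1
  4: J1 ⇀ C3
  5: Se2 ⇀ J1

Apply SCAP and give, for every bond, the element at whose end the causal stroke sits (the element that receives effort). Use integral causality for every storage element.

bond 0 →J1
bond 1 →J1
bond 2 →R1
bond 3 →J1
bond 4 →J1
bond 5 →J1

β3 stroke at J1  (Se1: effort source, stroke at far end)
β5 stroke at J1  (Se2: effort source, stroke at far end)
β0 stroke at J1  (prefer integral on C1)
β1 stroke at J1  (prefer integral on C2)
β4 stroke at J1  (prefer integral on C3)
β2 stroke at R1  (J1 needs exactly one f-in)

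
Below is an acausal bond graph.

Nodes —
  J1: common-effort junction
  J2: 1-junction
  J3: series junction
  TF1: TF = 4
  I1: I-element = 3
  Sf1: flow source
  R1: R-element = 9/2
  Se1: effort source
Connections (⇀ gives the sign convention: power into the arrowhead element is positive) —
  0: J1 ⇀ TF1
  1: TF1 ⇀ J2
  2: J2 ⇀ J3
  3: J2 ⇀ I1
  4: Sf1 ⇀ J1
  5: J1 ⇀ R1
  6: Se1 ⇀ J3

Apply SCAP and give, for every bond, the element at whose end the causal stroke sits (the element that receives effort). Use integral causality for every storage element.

bond 4 |Sf1  (Sf1 (Sf) sets flow on bond)
bond 6 |J3  (source Se1 imposes e)
bond 2 |J2  (J3 needs exactly one f-in)
bond 3 |I1  (prefer integral on I1)
bond 1 |J2  (common-f at J2 fixed by 3)
bond 0 |TF1  (TF TF1: opposite of bond 1)
bond 5 |J1  (only one effort-in slot at J1)

β0 stroke at TF1
β1 stroke at J2
β2 stroke at J2
β3 stroke at I1
β4 stroke at Sf1
β5 stroke at J1
β6 stroke at J3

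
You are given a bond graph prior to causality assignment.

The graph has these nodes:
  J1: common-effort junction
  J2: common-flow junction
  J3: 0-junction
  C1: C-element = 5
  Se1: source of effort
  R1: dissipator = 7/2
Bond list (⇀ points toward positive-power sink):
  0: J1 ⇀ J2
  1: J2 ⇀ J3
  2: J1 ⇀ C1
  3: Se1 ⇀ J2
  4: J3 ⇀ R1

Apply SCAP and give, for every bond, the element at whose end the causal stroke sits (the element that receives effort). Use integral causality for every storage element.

#3 stroke at J2  (Se1: effort source, stroke at far end)
#2 stroke at J1  (C1 outputs effort q/C1)
#0 stroke at J2  (common-e at J1 fixed by 2)
#1 stroke at J3  (only one flow-in slot at J2)
#4 stroke at R1  (J3: bond 1 brought effort, rest push out)

bond 0 |J2
bond 1 |J3
bond 2 |J1
bond 3 |J2
bond 4 |R1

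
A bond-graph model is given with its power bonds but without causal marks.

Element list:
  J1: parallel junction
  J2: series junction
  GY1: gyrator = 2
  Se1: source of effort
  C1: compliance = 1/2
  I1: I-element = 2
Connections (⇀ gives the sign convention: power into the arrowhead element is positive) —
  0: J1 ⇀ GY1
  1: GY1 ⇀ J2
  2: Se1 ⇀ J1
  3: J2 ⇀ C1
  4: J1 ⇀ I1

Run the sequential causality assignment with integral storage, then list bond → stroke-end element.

#0 stroke→GY1
#1 stroke→GY1
#2 stroke→J1
#3 stroke→J2
#4 stroke→I1

b2 |J1  (Se1 (Se) sets effort on bond)
b0 |GY1  (common-e at J1 fixed by 2)
b4 |I1  (0-jn J1 has e-setter on 2)
b1 |GY1  (GY GY1: same side as bond 0)
b3 |J2  (J2: bond 1 brought flow, rest push out)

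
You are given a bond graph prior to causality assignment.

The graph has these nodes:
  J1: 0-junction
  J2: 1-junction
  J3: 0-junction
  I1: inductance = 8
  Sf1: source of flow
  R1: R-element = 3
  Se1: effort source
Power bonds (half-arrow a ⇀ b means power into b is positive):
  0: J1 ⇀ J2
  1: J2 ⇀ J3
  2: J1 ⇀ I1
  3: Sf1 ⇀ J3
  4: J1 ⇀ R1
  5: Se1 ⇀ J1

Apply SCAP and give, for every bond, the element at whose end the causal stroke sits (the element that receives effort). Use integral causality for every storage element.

b3 →Sf1  (Sf1: flow source, stroke at near end)
b5 →J1  (Se1 (Se) sets effort on bond)
b0 →J2  (J1 effort already set via bond 5)
b2 →I1  (J1 effort already set via bond 5)
b4 →R1  (common-e at J1 fixed by 5)
b1 →J3  (closing 1-jn rule on J2)

bond 0 stroke at J2
bond 1 stroke at J3
bond 2 stroke at I1
bond 3 stroke at Sf1
bond 4 stroke at R1
bond 5 stroke at J1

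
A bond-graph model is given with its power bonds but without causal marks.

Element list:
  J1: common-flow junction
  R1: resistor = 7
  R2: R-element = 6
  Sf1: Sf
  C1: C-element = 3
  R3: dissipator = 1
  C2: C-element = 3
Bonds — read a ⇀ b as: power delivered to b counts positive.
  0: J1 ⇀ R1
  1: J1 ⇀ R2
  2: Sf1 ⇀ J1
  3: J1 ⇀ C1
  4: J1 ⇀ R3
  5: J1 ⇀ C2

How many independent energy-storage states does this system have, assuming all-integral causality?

2  (C1, C2 all integral)

β2 →Sf1  (Sf1: flow source, stroke at near end)
β0 →J1  (J1 flow already set via bond 2)
β1 →J1  (J1 flow already set via bond 2)
β3 →J1  (common-f at J1 fixed by 2)
β4 →J1  (J1: bond 2 brought flow, rest push out)
β5 →J1  (1-jn J1 has f-setter on 2)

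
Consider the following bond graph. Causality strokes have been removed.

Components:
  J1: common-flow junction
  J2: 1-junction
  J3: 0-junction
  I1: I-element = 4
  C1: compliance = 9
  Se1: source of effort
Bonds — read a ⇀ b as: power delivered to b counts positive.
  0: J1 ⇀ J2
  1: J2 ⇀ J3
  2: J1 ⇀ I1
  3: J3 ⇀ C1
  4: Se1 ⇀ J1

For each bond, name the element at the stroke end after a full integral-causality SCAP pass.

bond 0 stroke→J1
bond 1 stroke→J2
bond 2 stroke→I1
bond 3 stroke→J3
bond 4 stroke→J1

β4 stroke at J1  (source Se1 imposes e)
β2 stroke at I1  (prefer integral on I1)
β0 stroke at J1  (J1 flow already set via bond 2)
β1 stroke at J2  (common-f at J2 fixed by 0)
β3 stroke at J3  (only one effort-in slot at J3)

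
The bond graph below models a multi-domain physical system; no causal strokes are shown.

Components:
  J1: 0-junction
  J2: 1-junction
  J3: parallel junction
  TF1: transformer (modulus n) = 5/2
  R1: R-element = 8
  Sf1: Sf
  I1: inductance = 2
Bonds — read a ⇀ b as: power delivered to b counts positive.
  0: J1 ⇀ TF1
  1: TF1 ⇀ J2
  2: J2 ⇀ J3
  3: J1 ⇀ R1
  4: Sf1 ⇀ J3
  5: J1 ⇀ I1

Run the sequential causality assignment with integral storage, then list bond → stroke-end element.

bond 4 stroke→Sf1  (Sf1 fixes flow; stroke at Sf1)
bond 2 stroke→J3  (only one effort-in slot at J3)
bond 1 stroke→J2  (J2: bond 2 brought flow, rest push out)
bond 0 stroke→TF1  (TF TF1: opposite of bond 1)
bond 5 stroke→I1  (I1: I, integral causality)
bond 3 stroke→J1  (closing 0-jn rule on J1)

#0 stroke→TF1
#1 stroke→J2
#2 stroke→J3
#3 stroke→J1
#4 stroke→Sf1
#5 stroke→I1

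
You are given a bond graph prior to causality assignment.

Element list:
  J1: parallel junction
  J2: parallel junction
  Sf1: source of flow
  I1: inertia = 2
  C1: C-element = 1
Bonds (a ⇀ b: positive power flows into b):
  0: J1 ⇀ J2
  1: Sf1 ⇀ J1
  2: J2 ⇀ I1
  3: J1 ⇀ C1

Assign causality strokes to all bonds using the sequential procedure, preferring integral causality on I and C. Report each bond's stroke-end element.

b1 →Sf1  (Sf1 fixes flow; stroke at Sf1)
b2 →I1  (I1: I, integral causality)
b0 →J2  (J2: last free bond brings effort in)
b3 →J1  (only one effort-in slot at J1)

bond 0 →J2
bond 1 →Sf1
bond 2 →I1
bond 3 →J1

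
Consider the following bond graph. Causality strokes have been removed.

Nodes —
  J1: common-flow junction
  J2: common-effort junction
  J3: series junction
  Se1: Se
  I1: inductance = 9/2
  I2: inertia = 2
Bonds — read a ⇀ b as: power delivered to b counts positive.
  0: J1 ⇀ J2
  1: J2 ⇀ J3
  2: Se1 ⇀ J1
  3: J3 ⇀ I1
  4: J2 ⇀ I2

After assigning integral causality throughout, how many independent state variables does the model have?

2  (I1, I2 all integral)

bond 2 stroke at J1  (source Se1 imposes e)
bond 0 stroke at J2  (closing 1-jn rule on J1)
bond 1 stroke at J3  (J2: bond 0 brought effort, rest push out)
bond 4 stroke at I2  (J2 effort already set via bond 0)
bond 3 stroke at I1  (closing 1-jn rule on J3)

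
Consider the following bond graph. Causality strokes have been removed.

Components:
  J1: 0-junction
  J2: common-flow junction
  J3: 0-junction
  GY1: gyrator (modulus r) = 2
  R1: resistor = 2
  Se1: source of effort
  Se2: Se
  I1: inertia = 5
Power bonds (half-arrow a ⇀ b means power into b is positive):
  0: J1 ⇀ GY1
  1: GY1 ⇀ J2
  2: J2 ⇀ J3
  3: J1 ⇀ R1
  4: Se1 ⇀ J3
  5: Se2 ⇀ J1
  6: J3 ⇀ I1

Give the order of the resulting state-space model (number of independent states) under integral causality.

bond 4 →J3  (source Se1 imposes e)
bond 5 →J1  (Se2: effort source, stroke at far end)
bond 0 →GY1  (J1 effort already set via bond 5)
bond 3 →R1  (0-jn J1 has e-setter on 5)
bond 2 →J2  (0-jn J3 has e-setter on 4)
bond 6 →I1  (common-e at J3 fixed by 4)
bond 1 →GY1  (through GY1, causality inverts; strokes same side of GY1)

1  (I1 all integral)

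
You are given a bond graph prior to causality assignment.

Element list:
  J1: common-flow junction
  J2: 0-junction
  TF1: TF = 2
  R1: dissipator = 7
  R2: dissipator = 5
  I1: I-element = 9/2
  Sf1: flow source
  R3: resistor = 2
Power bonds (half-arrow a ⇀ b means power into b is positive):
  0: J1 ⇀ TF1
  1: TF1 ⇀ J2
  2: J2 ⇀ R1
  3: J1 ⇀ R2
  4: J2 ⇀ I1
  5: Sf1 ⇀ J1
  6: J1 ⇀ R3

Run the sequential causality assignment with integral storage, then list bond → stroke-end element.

bond 5 stroke at Sf1  (source Sf1 imposes f)
bond 0 stroke at J1  (J1 flow already set via bond 5)
bond 3 stroke at J1  (1-jn J1 has f-setter on 5)
bond 6 stroke at J1  (J1 flow already set via bond 5)
bond 1 stroke at TF1  (through TF1, causality passes straight; one stroke at TF1)
bond 4 stroke at I1  (I1 outputs flow p/I1)
bond 2 stroke at J2  (closing 0-jn rule on J2)

b0 stroke→J1
b1 stroke→TF1
b2 stroke→J2
b3 stroke→J1
b4 stroke→I1
b5 stroke→Sf1
b6 stroke→J1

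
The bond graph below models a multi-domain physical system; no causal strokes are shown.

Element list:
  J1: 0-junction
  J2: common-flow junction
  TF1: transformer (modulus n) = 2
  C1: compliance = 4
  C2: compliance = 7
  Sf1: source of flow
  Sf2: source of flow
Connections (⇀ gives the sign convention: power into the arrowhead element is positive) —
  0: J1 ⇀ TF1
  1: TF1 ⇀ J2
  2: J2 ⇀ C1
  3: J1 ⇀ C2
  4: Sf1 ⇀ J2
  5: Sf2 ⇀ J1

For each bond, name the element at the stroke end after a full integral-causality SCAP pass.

bond 0 stroke at TF1
bond 1 stroke at J2
bond 2 stroke at J2
bond 3 stroke at J1
bond 4 stroke at Sf1
bond 5 stroke at Sf2

β4 stroke at Sf1  (Sf1 fixes flow; stroke at Sf1)
β5 stroke at Sf2  (Sf2 (Sf) sets flow on bond)
β1 stroke at J2  (J2 flow already set via bond 4)
β2 stroke at J2  (common-f at J2 fixed by 4)
β0 stroke at TF1  (through TF1, causality passes straight; one stroke at TF1)
β3 stroke at J1  (J1: last free bond brings effort in)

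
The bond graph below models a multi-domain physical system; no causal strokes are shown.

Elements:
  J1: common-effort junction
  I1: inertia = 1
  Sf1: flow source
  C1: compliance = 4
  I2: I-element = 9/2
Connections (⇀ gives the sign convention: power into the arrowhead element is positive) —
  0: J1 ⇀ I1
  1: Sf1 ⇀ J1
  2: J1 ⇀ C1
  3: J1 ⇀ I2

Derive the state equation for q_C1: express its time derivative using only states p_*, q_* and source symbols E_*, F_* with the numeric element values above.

b1 |Sf1  (source Sf1 imposes f)
b0 |I1  (I1 outputs flow p/I1)
b2 |J1  (C1 outputs effort q/C1)
b3 |I2  (0-jn J1 has e-setter on 2)

dq_C1/dt = F_Sf1 - p_I1 - 2*p_I2/9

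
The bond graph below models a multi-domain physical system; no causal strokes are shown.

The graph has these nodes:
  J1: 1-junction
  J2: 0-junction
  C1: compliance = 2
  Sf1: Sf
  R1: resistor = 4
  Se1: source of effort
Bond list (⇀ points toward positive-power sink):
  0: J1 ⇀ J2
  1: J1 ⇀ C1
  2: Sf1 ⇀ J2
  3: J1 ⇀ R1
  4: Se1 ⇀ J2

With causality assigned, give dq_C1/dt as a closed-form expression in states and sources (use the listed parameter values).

dq_C1/dt = -E_Se1/4 - q_C1/8

b2 |Sf1  (source Sf1 imposes f)
b4 |J2  (Se1 fixes effort; stroke away)
b0 |J1  (common-e at J2 fixed by 4)
b1 |J1  (prefer integral on C1)
b3 |R1  (J1: last free bond brings flow in)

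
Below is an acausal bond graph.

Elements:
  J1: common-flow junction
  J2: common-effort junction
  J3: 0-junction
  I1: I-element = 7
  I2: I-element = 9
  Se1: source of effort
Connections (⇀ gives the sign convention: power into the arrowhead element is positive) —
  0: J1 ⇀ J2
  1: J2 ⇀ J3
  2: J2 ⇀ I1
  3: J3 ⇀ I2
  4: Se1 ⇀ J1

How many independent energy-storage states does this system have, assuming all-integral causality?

2  (I1, I2 all integral)

#4 →J1  (source Se1 imposes e)
#0 →J2  (closing 1-jn rule on J1)
#1 →J3  (J2: bond 0 brought effort, rest push out)
#2 →I1  (0-jn J2 has e-setter on 0)
#3 →I2  (J3 effort already set via bond 1)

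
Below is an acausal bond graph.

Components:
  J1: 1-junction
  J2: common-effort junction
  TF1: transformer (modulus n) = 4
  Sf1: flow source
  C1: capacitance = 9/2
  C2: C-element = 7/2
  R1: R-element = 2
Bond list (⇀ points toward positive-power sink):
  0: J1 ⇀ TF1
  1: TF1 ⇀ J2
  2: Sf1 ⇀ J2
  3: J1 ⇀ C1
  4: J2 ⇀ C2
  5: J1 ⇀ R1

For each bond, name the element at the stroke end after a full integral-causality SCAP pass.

β2 →Sf1  (Sf1: flow source, stroke at near end)
β3 →J1  (C1 outputs effort q/C1)
β4 →J2  (C2 integral (e out))
β1 →TF1  (J2: bond 4 brought effort, rest push out)
β0 →J1  (TF TF1: opposite of bond 1)
β5 →R1  (closing 1-jn rule on J1)

b0 stroke→J1
b1 stroke→TF1
b2 stroke→Sf1
b3 stroke→J1
b4 stroke→J2
b5 stroke→R1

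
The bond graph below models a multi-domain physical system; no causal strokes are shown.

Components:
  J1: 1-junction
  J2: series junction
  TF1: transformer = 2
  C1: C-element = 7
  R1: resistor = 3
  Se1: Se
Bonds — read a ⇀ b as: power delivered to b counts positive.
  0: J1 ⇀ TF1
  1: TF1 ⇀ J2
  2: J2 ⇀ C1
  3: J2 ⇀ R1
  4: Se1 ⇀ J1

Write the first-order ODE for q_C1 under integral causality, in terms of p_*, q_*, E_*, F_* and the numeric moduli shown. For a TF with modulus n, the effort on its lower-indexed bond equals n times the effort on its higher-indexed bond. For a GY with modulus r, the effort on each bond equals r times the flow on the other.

dq_C1/dt = E_Se1/6 - q_C1/21

β4 stroke at J1  (Se1: effort source, stroke at far end)
β0 stroke at TF1  (J1: last free bond brings flow in)
β1 stroke at J2  (TF TF1: opposite of bond 0)
β2 stroke at J2  (C1 integral (e out))
β3 stroke at R1  (J2 needs exactly one f-in)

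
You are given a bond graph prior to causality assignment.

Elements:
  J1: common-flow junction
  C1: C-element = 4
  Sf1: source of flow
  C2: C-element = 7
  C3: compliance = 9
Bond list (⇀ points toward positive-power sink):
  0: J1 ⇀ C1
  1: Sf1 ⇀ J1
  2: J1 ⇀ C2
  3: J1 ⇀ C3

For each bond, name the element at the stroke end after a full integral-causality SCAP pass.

bond 1 →Sf1  (source Sf1 imposes f)
bond 0 →J1  (J1: bond 1 brought flow, rest push out)
bond 2 →J1  (1-jn J1 has f-setter on 1)
bond 3 →J1  (J1: bond 1 brought flow, rest push out)

#0 →J1
#1 →Sf1
#2 →J1
#3 →J1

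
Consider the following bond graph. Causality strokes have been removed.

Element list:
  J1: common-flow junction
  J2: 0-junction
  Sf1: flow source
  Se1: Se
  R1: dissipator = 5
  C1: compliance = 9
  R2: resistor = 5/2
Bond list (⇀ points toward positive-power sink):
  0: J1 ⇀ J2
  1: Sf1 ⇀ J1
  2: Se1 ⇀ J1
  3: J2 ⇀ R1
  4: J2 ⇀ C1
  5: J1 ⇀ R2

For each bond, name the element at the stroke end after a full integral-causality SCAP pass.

β1 stroke→Sf1  (Sf1: flow source, stroke at near end)
β2 stroke→J1  (Se1 (Se) sets effort on bond)
β0 stroke→J1  (common-f at J1 fixed by 1)
β5 stroke→J1  (J1: bond 1 brought flow, rest push out)
β4 stroke→J2  (prefer integral on C1)
β3 stroke→R1  (J2 effort already set via bond 4)

#0 →J1
#1 →Sf1
#2 →J1
#3 →R1
#4 →J2
#5 →J1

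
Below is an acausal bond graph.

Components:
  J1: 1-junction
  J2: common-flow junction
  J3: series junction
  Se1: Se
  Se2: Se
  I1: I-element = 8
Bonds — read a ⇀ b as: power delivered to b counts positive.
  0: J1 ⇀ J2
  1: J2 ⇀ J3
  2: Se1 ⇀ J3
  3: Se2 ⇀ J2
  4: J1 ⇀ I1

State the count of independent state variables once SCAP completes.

bond 2 →J3  (source Se1 imposes e)
bond 3 →J2  (Se2 fixes effort; stroke away)
bond 1 →J2  (only one flow-in slot at J3)
bond 0 →J1  (only one flow-in slot at J2)
bond 4 →I1  (J1: last free bond brings flow in)

1  (I1 all integral)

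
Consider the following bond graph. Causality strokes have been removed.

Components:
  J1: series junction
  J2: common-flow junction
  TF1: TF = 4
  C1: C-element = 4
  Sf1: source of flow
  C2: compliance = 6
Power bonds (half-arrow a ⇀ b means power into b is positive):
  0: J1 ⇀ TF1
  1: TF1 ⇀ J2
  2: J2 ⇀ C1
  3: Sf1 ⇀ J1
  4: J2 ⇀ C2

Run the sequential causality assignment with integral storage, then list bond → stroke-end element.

b3 stroke→Sf1  (source Sf1 imposes f)
b0 stroke→J1  (common-f at J1 fixed by 3)
b1 stroke→TF1  (through TF1, causality passes straight; one stroke at TF1)
b2 stroke→J2  (1-jn J2 has f-setter on 1)
b4 stroke→J2  (common-f at J2 fixed by 1)

bond 0 stroke→J1
bond 1 stroke→TF1
bond 2 stroke→J2
bond 3 stroke→Sf1
bond 4 stroke→J2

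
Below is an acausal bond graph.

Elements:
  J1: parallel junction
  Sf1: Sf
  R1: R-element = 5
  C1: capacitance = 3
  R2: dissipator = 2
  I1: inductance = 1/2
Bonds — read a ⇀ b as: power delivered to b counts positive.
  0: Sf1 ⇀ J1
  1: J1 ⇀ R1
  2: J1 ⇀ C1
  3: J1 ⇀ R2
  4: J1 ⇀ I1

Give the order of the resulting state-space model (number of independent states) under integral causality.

bond 0 →Sf1  (Sf1 (Sf) sets flow on bond)
bond 2 →J1  (C1: C, integral causality)
bond 1 →R1  (0-jn J1 has e-setter on 2)
bond 3 →R2  (common-e at J1 fixed by 2)
bond 4 →I1  (J1 effort already set via bond 2)

2  (C1, I1 all integral)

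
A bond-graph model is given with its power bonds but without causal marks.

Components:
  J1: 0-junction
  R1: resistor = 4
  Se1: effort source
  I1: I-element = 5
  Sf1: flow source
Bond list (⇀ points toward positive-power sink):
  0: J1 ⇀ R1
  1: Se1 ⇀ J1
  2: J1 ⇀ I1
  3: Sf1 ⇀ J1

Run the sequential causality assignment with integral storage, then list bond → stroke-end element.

#0 stroke→R1
#1 stroke→J1
#2 stroke→I1
#3 stroke→Sf1

bond 1 stroke at J1  (Se1 fixes effort; stroke away)
bond 3 stroke at Sf1  (Sf1 (Sf) sets flow on bond)
bond 0 stroke at R1  (common-e at J1 fixed by 1)
bond 2 stroke at I1  (common-e at J1 fixed by 1)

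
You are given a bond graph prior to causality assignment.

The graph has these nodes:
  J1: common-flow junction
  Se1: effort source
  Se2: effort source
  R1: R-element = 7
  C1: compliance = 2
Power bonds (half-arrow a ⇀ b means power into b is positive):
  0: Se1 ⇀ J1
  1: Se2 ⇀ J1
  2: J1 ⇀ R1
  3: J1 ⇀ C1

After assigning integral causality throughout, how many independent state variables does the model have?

β0 stroke→J1  (Se1 fixes effort; stroke away)
β1 stroke→J1  (Se2 fixes effort; stroke away)
β3 stroke→J1  (C1 integral (e out))
β2 stroke→R1  (J1 needs exactly one f-in)

1  (C1 all integral)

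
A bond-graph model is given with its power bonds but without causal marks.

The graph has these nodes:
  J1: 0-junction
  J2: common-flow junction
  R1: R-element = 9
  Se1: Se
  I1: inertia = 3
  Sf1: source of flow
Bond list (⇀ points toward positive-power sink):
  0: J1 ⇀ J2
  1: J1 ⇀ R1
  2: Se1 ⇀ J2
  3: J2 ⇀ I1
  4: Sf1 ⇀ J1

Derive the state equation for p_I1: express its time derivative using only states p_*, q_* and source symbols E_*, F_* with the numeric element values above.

dp_I1/dt = E_Se1 + 9*F_Sf1 - 3*p_I1

b2 stroke→J2  (Se1 (Se) sets effort on bond)
b4 stroke→Sf1  (source Sf1 imposes f)
b3 stroke→I1  (I1 outputs flow p/I1)
b0 stroke→J2  (J2: bond 3 brought flow, rest push out)
b1 stroke→J1  (J1 needs exactly one e-in)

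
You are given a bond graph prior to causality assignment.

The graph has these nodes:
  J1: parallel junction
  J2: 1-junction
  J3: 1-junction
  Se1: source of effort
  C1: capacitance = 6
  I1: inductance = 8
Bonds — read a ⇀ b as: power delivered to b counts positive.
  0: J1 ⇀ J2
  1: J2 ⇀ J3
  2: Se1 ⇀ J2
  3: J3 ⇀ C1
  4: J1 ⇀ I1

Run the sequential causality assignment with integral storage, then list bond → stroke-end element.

β0 stroke→J1
β1 stroke→J2
β2 stroke→J2
β3 stroke→J3
β4 stroke→I1

#2 →J2  (source Se1 imposes e)
#3 →J3  (C1 integral (e out))
#1 →J2  (J3: last free bond brings flow in)
#0 →J1  (only one flow-in slot at J2)
#4 →I1  (common-e at J1 fixed by 0)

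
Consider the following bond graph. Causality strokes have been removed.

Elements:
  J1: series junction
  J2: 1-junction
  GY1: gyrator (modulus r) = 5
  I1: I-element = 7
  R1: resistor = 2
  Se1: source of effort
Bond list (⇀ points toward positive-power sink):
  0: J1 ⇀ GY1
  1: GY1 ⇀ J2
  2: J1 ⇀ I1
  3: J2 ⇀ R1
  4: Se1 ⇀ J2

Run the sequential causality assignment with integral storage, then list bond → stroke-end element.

b0 stroke→J1
b1 stroke→J2
b2 stroke→I1
b3 stroke→R1
b4 stroke→J2

b4 |J2  (Se1: effort source, stroke at far end)
b2 |I1  (I1 integral (f out))
b0 |J1  (1-jn J1 has f-setter on 2)
b1 |J2  (GY1 both-in/both-out from 0)
b3 |R1  (only one flow-in slot at J2)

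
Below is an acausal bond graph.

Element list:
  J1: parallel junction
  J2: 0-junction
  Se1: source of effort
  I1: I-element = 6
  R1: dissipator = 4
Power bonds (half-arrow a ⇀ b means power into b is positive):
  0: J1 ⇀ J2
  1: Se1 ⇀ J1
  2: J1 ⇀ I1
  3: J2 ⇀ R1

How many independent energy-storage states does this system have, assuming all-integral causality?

β1 stroke at J1  (Se1 fixes effort; stroke away)
β0 stroke at J2  (common-e at J1 fixed by 1)
β2 stroke at I1  (J1 effort already set via bond 1)
β3 stroke at R1  (0-jn J2 has e-setter on 0)

1  (I1 all integral)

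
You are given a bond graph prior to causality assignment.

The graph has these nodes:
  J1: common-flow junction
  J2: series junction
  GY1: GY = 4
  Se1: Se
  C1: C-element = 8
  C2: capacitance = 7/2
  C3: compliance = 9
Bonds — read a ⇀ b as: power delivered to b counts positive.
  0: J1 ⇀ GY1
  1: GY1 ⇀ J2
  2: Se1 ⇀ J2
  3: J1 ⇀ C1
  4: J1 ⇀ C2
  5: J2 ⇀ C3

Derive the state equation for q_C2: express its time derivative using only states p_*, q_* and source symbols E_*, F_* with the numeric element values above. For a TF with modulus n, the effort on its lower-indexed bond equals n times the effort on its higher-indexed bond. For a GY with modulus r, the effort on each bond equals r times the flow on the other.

dq_C2/dt = -E_Se1/4 + q_C3/36

#2 →J2  (Se1 fixes effort; stroke away)
#3 →J1  (C1 outputs effort q/C1)
#4 →J1  (C2 integral (e out))
#0 →GY1  (J1: last free bond brings flow in)
#1 →GY1  (GY1 both-in/both-out from 0)
#5 →J2  (J2: bond 1 brought flow, rest push out)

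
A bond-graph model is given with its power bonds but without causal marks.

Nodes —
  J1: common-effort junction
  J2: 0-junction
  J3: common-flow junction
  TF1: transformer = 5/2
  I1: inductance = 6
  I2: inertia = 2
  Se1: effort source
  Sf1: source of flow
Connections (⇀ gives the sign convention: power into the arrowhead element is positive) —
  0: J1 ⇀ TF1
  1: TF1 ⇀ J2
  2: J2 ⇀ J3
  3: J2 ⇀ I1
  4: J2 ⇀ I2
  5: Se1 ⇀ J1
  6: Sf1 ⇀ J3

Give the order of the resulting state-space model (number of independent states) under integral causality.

#5 stroke at J1  (source Se1 imposes e)
#6 stroke at Sf1  (source Sf1 imposes f)
#0 stroke at TF1  (common-e at J1 fixed by 5)
#2 stroke at J3  (J3: bond 6 brought flow, rest push out)
#1 stroke at J2  (TF1 one-in-one-out from 0)
#3 stroke at I1  (J2: bond 1 brought effort, rest push out)
#4 stroke at I2  (common-e at J2 fixed by 1)

2  (I1, I2 all integral)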